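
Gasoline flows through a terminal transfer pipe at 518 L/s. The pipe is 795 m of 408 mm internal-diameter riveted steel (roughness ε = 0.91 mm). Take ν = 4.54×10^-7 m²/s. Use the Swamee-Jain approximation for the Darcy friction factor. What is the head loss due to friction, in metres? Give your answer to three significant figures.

h_f ≈ 37.7 m

V = 4Q/(πD²) = 4·0.518/(π·0.408²) = 3.962 m/s
Re = VD/ν = 3.962·0.408/4.54×10^-7 = 3.56×10^6 → turbulent
ε/D = 0.91/408 = 0.00223
Swamee-Jain: f = 0.02419
h_f = f(L/D)V²/(2g) = 0.02419·(795/0.408)·3.962²/(2·9.81) = 37.72 m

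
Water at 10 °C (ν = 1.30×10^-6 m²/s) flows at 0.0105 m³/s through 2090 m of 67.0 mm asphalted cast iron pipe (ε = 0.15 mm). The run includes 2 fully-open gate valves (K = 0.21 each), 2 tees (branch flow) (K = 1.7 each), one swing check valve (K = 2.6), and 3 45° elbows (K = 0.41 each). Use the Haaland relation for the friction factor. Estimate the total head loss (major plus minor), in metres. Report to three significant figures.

V = 4Q/(πD²) = 2.978 m/s; V²/2g = 0.4521 m
Re = 1.53×10^5, ε/D = 0.00224 → f = 0.02513 (Haaland)
Major: h_f = f(L/D)·V²/2g = 0.02513·31194·0.4521 = 354.3 m
Minor: ΣK = 7.65; h_m = ΣK·V²/2g = 3.458 m
Total H_L = 354.3 + 3.458 = 357.8 m

H_L ≈ 358 m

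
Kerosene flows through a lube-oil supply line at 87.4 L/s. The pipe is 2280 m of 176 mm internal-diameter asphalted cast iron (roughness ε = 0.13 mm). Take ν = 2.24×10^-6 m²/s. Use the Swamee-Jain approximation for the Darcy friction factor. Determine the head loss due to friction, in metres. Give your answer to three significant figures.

h_f ≈ 167 m

V = 4Q/(πD²) = 4·0.0874/(π·0.176²) = 3.592 m/s
Re = VD/ν = 3.592·0.176/2.24×10^-6 = 2.82×10^5 → turbulent
ε/D = 0.13/176 = 7.39×10^-4
Swamee-Jain: f = 0.01965
h_f = f(L/D)V²/(2g) = 0.01965·(2280/0.176)·3.592²/(2·9.81) = 167.4 m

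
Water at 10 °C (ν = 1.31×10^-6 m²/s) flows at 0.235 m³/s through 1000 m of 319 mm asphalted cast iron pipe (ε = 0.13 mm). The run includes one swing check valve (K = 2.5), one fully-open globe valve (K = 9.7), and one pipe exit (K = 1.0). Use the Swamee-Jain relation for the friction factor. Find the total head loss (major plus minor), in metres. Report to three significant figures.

H_L ≈ 29.1 m

V = 4Q/(πD²) = 2.940 m/s; V²/2g = 0.4407 m
Re = 7.16×10^5, ε/D = 4.08×10^-4 → f = 0.01686 (Swamee-Jain)
Major: h_f = f(L/D)·V²/2g = 0.01686·3135·0.4407 = 23.29 m
Minor: ΣK = 13.2; h_m = ΣK·V²/2g = 5.817 m
Total H_L = 23.29 + 5.817 = 29.11 m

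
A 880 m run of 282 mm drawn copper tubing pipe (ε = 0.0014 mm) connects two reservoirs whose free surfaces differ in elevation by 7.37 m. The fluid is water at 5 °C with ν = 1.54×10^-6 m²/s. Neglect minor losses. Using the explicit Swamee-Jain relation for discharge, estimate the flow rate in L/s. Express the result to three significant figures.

Q ≈ 113 L/s

Swamee-Jain (Type II): Q = -0.965·√(gD⁵h_f/L)·ln[ε/(3.7D) + √(3.17ν²L/(gD³h_f))]
√(gD⁵h_f/L) = √(9.81·0.282⁵·7.37/880) = 0.01210
ε/(3.7D) = 1.34×10^-6; √(3.17ν²L/(gD³h_f)) = 6.39×10^-5
Q = -0.965·0.01210·ln(6.522×10^-5) = 0.1126 m³/s
Check: V = 1.80 m/s, Re = 3.30×10^5, f = 0.01418, h_f = 7.33 m ≈ 7.37 m ✓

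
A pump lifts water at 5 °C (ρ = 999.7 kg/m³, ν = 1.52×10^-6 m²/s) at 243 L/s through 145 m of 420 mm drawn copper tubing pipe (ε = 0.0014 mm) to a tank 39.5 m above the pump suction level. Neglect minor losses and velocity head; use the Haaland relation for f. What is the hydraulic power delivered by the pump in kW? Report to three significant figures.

P_hyd ≈ 95.8 kW

V = 4Q/(πD²) = 1.754 m/s; Re = 4.85×10^5; ε/D = 3.33×10^-6; f = 0.01317
h_f = f(L/D)V²/2g = 0.7130 m
Total head H = z + h_f = 39.5 + 0.7130 = 40.21 m
P_hyd = ρgQH = 999.7·9.81·0.243·40.21 = 95.83 kW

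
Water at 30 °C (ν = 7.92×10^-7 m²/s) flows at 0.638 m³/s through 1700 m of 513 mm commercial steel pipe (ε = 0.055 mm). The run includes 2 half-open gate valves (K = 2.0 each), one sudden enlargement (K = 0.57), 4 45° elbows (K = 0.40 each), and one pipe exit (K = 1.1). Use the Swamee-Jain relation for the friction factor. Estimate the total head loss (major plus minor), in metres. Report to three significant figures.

V = 4Q/(πD²) = 3.087 m/s; V²/2g = 0.4856 m
Re = 2.00×10^6, ε/D = 1.07×10^-4 → f = 0.01300 (Swamee-Jain)
Major: h_f = f(L/D)·V²/2g = 0.01300·3314·0.4856 = 20.92 m
Minor: ΣK = 7.27; h_m = ΣK·V²/2g = 3.530 m
Total H_L = 20.92 + 3.530 = 24.46 m

H_L ≈ 24.5 m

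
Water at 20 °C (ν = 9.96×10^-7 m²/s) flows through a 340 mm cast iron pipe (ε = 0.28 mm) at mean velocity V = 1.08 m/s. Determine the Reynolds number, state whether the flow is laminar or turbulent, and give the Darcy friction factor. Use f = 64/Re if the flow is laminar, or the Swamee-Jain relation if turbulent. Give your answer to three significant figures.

Re ≈ 3.69×10^5; turbulent; f ≈ 0.0198

Re = VD/ν = 1.080·0.340/9.96×10^-7 = 3.69×10^5
Re > 4000 → turbulent; ε/D = 8.24×10^-4
Swamee-Jain: f = 0.01978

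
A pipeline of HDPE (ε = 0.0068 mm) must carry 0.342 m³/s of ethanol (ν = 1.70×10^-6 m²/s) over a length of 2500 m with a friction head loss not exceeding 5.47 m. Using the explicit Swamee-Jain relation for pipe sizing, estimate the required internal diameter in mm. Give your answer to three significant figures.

Swamee-Jain (Type III): D = 0.66·[ε^1.25·(LQ²/(gh_f))^4.75 + ν·Q^9.4·(L/(gh_f))^5.2]^0.04
LQ²/(gh_f) = 5.449; L/(gh_f) = 46.59
Term 1 = ε^1.25·(…)^4.75 = 0.00109; Term 2 = ν·Q^9.4·(…)^5.2 = 0.0335
D = 0.66·(0.00109 + 0.0335)^0.04 = 0.5769 m = 577 mm
Check: V = 1.31 m/s, Re = 4.44×10^5, f = 0.01355, h_f = 5.12 m ≈ 5.47 m ✓

D ≈ 577 mm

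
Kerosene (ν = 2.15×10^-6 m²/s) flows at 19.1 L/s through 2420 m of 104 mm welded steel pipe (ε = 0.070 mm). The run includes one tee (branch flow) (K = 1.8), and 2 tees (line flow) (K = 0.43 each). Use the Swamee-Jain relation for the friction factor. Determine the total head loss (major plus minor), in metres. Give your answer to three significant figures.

V = 4Q/(πD²) = 2.248 m/s; V²/2g = 0.2577 m
Re = 1.09×10^5, ε/D = 6.73×10^-4 → f = 0.02094 (Swamee-Jain)
Major: h_f = f(L/D)·V²/2g = 0.02094·23269·0.2577 = 125.5 m
Minor: ΣK = 2.66; h_m = ΣK·V²/2g = 0.6854 m
Total H_L = 125.5 + 0.6854 = 126.2 m

H_L ≈ 126 m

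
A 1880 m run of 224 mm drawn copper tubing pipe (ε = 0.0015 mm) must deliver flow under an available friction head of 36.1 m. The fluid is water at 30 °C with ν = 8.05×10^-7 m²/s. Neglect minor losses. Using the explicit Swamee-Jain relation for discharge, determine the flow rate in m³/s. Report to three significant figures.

Q ≈ 0.103 m³/s

Swamee-Jain (Type II): Q = -0.965·√(gD⁵h_f/L)·ln[ε/(3.7D) + √(3.17ν²L/(gD³h_f))]
√(gD⁵h_f/L) = √(9.81·0.224⁵·36.1/1880) = 0.01031
ε/(3.7D) = 1.81×10^-6; √(3.17ν²L/(gD³h_f)) = 3.11×10^-5
Q = -0.965·0.01031·ln(3.296×10^-5) = 0.1026 m³/s
Check: V = 2.60 m/s, Re = 7.25×10^5, f = 0.01240, h_f = 36.0 m ≈ 36.1 m ✓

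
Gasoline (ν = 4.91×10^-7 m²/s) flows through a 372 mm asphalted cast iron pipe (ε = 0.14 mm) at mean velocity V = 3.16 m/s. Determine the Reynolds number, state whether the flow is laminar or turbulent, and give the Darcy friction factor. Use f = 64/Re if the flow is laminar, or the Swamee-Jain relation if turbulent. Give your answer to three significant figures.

Re = VD/ν = 3.160·0.372/4.91×10^-7 = 2.39×10^6
Re > 4000 → turbulent; ε/D = 3.76×10^-4
Swamee-Jain: f = 0.01602

Re ≈ 2.39×10^6; turbulent; f ≈ 0.0160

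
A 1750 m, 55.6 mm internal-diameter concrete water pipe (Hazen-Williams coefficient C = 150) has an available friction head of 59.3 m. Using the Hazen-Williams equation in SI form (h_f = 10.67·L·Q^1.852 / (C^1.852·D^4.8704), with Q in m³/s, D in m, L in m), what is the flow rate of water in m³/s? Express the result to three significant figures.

Q ≈ 0.00337 m³/s

Rearranging: Q = [h_f·C^1.852·D^4.8704 / (10.67·L)]^(1/1.852)
Q = [59.3·150^1.852·0.0556^4.8704 / (10.67·1750)]^0.540 = 0.003365 m³/s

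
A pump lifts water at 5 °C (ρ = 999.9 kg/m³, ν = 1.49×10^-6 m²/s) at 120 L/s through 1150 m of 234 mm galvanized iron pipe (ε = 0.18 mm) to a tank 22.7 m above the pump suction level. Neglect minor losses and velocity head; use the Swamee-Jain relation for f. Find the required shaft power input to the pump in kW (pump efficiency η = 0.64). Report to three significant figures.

V = 4Q/(πD²) = 2.790 m/s; Re = 4.38×10^5; ε/D = 7.69×10^-4; f = 0.01938
h_f = f(L/D)V²/2g = 37.79 m
Total head H = z + h_f = 22.7 + 37.79 = 60.49 m
P_hyd = ρgQH = 999.9·9.81·0.120·60.49 = 71.20 kW
P_shaft = P_hyd/η = 71.20/0.64 = 111.3 kW

P_shaft ≈ 111 kW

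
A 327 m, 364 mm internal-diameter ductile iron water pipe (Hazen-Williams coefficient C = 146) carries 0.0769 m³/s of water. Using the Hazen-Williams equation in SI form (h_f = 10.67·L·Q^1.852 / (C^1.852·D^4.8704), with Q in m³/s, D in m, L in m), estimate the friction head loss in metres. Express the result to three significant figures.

h_f = 10.67·327·0.0769^1.852 / (146^1.852·0.364^4.8704) = 0.4061 m

h_f ≈ 0.406 m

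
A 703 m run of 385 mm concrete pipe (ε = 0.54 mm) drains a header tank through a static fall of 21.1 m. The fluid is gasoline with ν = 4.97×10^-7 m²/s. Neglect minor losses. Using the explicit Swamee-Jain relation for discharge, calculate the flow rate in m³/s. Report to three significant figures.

Swamee-Jain (Type II): Q = -0.965·√(gD⁵h_f/L)·ln[ε/(3.7D) + √(3.17ν²L/(gD³h_f))]
√(gD⁵h_f/L) = √(9.81·0.385⁵·21.1/703) = 0.04991
ε/(3.7D) = 3.79×10^-4; √(3.17ν²L/(gD³h_f)) = 6.83×10^-6
Q = -0.965·0.04991·ln(3.859×10^-4) = 0.3785 m³/s
Check: V = 3.25 m/s, Re = 2.52×10^6, f = 0.02150, h_f = 21.2 m ≈ 21.1 m ✓

Q ≈ 0.379 m³/s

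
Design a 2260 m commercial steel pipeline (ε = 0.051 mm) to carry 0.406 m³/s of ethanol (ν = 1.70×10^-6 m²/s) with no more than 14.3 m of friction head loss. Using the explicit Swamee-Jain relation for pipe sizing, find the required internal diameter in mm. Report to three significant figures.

D ≈ 503 mm

Swamee-Jain (Type III): D = 0.66·[ε^1.25·(LQ²/(gh_f))^4.75 + ν·Q^9.4·(L/(gh_f))^5.2]^0.04
LQ²/(gh_f) = 2.656; L/(gh_f) = 16.11
Term 1 = ε^1.25·(…)^4.75 = 4.46×10^-4; Term 2 = ν·Q^9.4·(…)^5.2 = 6.72×10^-4
D = 0.66·(4.46×10^-4 + 6.72×10^-4)^0.04 = 0.5029 m = 503 mm
Check: V = 2.04 m/s, Re = 6.05×10^5, f = 0.01418, h_f = 13.6 m ≈ 14.3 m ✓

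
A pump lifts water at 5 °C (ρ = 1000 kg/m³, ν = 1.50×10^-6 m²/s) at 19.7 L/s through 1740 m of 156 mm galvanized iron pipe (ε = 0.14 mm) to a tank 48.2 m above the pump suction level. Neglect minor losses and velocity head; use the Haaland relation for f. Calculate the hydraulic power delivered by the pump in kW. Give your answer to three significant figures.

V = 4Q/(πD²) = 1.031 m/s; Re = 1.07×10^5; ε/D = 8.97×10^-4; f = 0.02146
h_f = f(L/D)V²/2g = 12.96 m
Total head H = z + h_f = 48.2 + 12.96 = 61.16 m
P_hyd = ρgQH = 1000·9.81·0.0197·61.16 = 11.82 kW

P_hyd ≈ 11.8 kW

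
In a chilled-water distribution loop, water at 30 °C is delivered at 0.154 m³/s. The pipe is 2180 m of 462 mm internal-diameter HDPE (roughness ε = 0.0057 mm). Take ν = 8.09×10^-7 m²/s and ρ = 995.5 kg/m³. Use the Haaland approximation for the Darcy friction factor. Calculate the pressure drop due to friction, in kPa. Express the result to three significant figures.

Δp ≈ 26.0 kPa

V = 4Q/(πD²) = 4·0.154/(π·0.462²) = 0.9186 m/s
Re = VD/ν = 0.9186·0.462/8.09×10^-7 = 5.25×10^5 → turbulent
ε/D = 0.0057/462 = 1.23×10^-5
Haaland: f = 0.01310
h_f = f(L/D)V²/(2g) = 0.01310·(2180/0.462)·0.9186²/(2·9.81) = 2.658 m
Δp = ρg·h_f = 995.5·9.81·2.658 = 25.96 kPa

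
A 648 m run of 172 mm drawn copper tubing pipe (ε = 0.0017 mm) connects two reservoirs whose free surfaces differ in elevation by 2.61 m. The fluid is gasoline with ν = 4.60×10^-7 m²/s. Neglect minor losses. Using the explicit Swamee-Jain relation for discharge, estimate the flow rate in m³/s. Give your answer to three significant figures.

Q ≈ 0.0229 m³/s

Swamee-Jain (Type II): Q = -0.965·√(gD⁵h_f/L)·ln[ε/(3.7D) + √(3.17ν²L/(gD³h_f))]
√(gD⁵h_f/L) = √(9.81·0.172⁵·2.61/648) = 0.002439
ε/(3.7D) = 2.67×10^-6; √(3.17ν²L/(gD³h_f)) = 5.78×10^-5
Q = -0.965·0.002439·ln(6.043×10^-5) = 0.02286 m³/s
Check: V = 0.984 m/s, Re = 3.68×10^5, f = 0.01397, h_f = 2.60 m ≈ 2.61 m ✓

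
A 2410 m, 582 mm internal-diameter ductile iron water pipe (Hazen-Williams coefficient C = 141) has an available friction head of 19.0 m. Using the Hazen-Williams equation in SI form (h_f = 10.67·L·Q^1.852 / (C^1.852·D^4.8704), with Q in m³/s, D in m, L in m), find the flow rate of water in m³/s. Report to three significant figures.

Rearranging: Q = [h_f·C^1.852·D^4.8704 / (10.67·L)]^(1/1.852)
Q = [19.0·141^1.852·0.582^4.8704 / (10.67·2410)]^0.540 = 0.6921 m³/s

Q ≈ 0.692 m³/s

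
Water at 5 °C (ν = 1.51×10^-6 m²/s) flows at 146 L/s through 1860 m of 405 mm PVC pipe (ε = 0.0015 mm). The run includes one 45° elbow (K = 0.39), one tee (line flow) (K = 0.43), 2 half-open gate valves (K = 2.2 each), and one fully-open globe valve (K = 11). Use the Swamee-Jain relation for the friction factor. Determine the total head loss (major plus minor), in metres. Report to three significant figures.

V = 4Q/(πD²) = 1.133 m/s; V²/2g = 0.06546 m
Re = 3.04×10^5, ε/D = 3.70×10^-6 → f = 0.01438 (Swamee-Jain)
Major: h_f = f(L/D)·V²/2g = 0.01438·4593·0.06546 = 4.324 m
Minor: ΣK = 16.2; h_m = ΣK·V²/2g = 1.062 m
Total H_L = 4.324 + 1.062 = 5.386 m

H_L ≈ 5.39 m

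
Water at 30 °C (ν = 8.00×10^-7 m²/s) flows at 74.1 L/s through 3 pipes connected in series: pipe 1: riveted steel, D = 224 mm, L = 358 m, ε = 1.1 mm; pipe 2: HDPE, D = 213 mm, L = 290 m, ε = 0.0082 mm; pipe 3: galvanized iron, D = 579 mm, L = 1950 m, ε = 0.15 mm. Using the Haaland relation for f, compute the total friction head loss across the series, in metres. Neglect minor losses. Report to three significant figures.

H ≈ 13.0 m

Pipe 1: V = 1.880 m/s, Re = 5.26×10^5, ε/D = 0.00491, f = 0.03043, h_1 = f(L/D)V²/2g = 8.764 m
Pipe 2: V = 2.080 m/s, Re = 5.54×10^5, ε/D = 3.85×10^-5, f = 0.01333, h_2 = f(L/D)V²/2g = 4.000 m
Pipe 3: V = 0.2814 m/s, Re = 2.04×10^5, ε/D = 2.59×10^-4, f = 0.01722, h_3 = f(L/D)V²/2g = 0.2341 m
Series → Q common, losses add: H = Σh = 13.00 m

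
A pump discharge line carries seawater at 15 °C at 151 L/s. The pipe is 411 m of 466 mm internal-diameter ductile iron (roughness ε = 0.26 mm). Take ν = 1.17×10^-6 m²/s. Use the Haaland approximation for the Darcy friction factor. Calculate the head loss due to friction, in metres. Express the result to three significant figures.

h_f ≈ 0.642 m

V = 4Q/(πD²) = 4·0.151/(π·0.466²) = 0.8854 m/s
Re = VD/ν = 0.8854·0.466/1.17×10^-6 = 3.53×10^5 → turbulent
ε/D = 0.26/466 = 5.58×10^-4
Haaland: f = 0.01823
h_f = f(L/D)V²/(2g) = 0.01823·(411/0.466)·0.8854²/(2·9.81) = 0.6424 m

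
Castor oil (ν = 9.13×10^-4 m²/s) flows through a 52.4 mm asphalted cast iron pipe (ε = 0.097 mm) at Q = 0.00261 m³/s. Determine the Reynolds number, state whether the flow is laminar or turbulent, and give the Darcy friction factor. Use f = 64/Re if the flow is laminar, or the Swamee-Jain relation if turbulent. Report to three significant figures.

Re ≈ 69.5; laminar; f = 64/Re ≈ 0.921

V = 4Q/(πD²) = 1.210 m/s
Re = VD/ν = 1.210·0.0524/9.13×10^-4 = 69.5
Re < 2300 → laminar → f = 64/Re = 0.9214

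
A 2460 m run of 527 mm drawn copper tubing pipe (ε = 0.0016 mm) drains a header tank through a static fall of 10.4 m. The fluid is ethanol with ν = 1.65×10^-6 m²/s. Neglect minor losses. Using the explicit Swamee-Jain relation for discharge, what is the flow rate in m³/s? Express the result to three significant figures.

Swamee-Jain (Type II): Q = -0.965·√(gD⁵h_f/L)·ln[ε/(3.7D) + √(3.17ν²L/(gD³h_f))]
√(gD⁵h_f/L) = √(9.81·0.527⁵·10.4/2460) = 0.04106
ε/(3.7D) = 8.21×10^-7; √(3.17ν²L/(gD³h_f)) = 3.77×10^-5
Q = -0.965·0.04106·ln(3.853×10^-5) = 0.4027 m³/s
Check: V = 1.85 m/s, Re = 5.90×10^5, f = 0.01277, h_f = 10.4 m ≈ 10.4 m ✓

Q ≈ 0.403 m³/s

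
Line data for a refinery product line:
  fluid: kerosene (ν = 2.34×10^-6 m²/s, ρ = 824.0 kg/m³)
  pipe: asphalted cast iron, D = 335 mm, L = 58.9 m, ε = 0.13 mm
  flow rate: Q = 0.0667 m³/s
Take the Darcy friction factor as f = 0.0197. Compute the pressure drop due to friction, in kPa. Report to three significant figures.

Δp ≈ 0.817 kPa

V = 4Q/(πD²) = 4·0.0667/(π·0.335²) = 0.7567 m/s
h_f = f(L/D)V²/(2g) = 0.01970·(58.9/0.335)·0.7567²/(2·9.81) = 0.1011 m
Δp = ρg·h_f = 824.0·9.81·0.1011 = 0.8172 kPa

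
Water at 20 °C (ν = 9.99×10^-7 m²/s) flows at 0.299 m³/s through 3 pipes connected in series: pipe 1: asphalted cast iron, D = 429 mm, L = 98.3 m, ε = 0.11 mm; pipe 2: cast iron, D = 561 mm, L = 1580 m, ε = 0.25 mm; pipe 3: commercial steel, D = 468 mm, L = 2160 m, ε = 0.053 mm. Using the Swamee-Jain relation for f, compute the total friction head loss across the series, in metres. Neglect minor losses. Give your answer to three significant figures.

Pipe 1: V = 2.069 m/s, Re = 8.88×10^5, ε/D = 2.56×10^-4, f = 0.01544, h_1 = f(L/D)V²/2g = 0.7717 m
Pipe 2: V = 1.210 m/s, Re = 6.79×10^5, ε/D = 4.46×10^-4, f = 0.01717, h_2 = f(L/D)V²/2g = 3.606 m
Pipe 3: V = 1.738 m/s, Re = 8.14×10^5, ε/D = 1.13×10^-4, f = 0.01393, h_3 = f(L/D)V²/2g = 9.903 m
Series → Q common, losses add: H = Σh = 14.28 m

H ≈ 14.3 m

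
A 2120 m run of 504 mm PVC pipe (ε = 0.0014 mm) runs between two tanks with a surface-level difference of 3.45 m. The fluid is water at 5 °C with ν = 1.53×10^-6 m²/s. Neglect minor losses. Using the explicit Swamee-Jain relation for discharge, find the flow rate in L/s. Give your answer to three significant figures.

Q ≈ 213 L/s

Swamee-Jain (Type II): Q = -0.965·√(gD⁵h_f/L)·ln[ε/(3.7D) + √(3.17ν²L/(gD³h_f))]
√(gD⁵h_f/L) = √(9.81·0.504⁵·3.45/2120) = 0.02279
ε/(3.7D) = 7.51×10^-7; √(3.17ν²L/(gD³h_f)) = 6.03×10^-5
Q = -0.965·0.02279·ln(6.101×10^-5) = 0.2134 m³/s
Check: V = 1.07 m/s, Re = 3.52×10^5, f = 0.01399, h_f = 3.43 m ≈ 3.45 m ✓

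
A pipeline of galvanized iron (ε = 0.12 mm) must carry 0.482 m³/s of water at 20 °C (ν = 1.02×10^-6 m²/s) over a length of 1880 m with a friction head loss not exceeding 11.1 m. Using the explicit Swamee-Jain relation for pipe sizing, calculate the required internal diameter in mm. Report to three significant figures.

D ≈ 553 mm

Swamee-Jain (Type III): D = 0.66·[ε^1.25·(LQ²/(gh_f))^4.75 + ν·Q^9.4·(L/(gh_f))^5.2]^0.04
LQ²/(gh_f) = 4.011; L/(gh_f) = 17.26
Term 1 = ε^1.25·(…)^4.75 = 0.00921; Term 2 = ν·Q^9.4·(…)^5.2 = 0.00290
D = 0.66·(0.00921 + 0.00290)^0.04 = 0.5532 m = 553 mm
Check: V = 2.01 m/s, Re = 1.09×10^6, f = 0.01489, h_f = 10.4 m ≈ 11.1 m ✓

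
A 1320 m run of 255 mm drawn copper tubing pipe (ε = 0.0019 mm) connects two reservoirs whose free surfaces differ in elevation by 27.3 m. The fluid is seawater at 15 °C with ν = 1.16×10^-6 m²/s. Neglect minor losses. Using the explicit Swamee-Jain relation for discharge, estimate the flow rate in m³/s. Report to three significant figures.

Swamee-Jain (Type II): Q = -0.965·√(gD⁵h_f/L)·ln[ε/(3.7D) + √(3.17ν²L/(gD³h_f))]
√(gD⁵h_f/L) = √(9.81·0.255⁵·27.3/1320) = 0.01479
ε/(3.7D) = 2.01×10^-6; √(3.17ν²L/(gD³h_f)) = 3.56×10^-5
Q = -0.965·0.01479·ln(3.762×10^-5) = 0.1454 m³/s
Check: V = 2.85 m/s, Re = 6.26×10^5, f = 0.01272, h_f = 27.2 m ≈ 27.3 m ✓

Q ≈ 0.145 m³/s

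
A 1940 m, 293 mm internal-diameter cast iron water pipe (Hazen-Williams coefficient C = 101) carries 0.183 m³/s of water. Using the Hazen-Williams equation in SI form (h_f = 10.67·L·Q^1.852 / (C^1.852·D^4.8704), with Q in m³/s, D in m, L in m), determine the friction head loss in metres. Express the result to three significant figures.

h_f = 10.67·1940·0.183^1.852 / (101^1.852·0.293^4.8704) = 68.33 m

h_f ≈ 68.3 m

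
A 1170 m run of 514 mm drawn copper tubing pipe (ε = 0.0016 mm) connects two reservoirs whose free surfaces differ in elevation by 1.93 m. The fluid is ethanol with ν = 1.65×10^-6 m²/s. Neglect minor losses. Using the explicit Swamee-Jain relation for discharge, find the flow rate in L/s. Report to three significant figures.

Q ≈ 225 L/s

Swamee-Jain (Type II): Q = -0.965·√(gD⁵h_f/L)·ln[ε/(3.7D) + √(3.17ν²L/(gD³h_f))]
√(gD⁵h_f/L) = √(9.81·0.514⁵·1.93/1170) = 0.02410
ε/(3.7D) = 8.41×10^-7; √(3.17ν²L/(gD³h_f)) = 6.27×10^-5
Q = -0.965·0.02410·ln(6.351×10^-5) = 0.2247 m³/s
Check: V = 1.08 m/s, Re = 3.37×10^5, f = 0.01410, h_f = 1.92 m ≈ 1.93 m ✓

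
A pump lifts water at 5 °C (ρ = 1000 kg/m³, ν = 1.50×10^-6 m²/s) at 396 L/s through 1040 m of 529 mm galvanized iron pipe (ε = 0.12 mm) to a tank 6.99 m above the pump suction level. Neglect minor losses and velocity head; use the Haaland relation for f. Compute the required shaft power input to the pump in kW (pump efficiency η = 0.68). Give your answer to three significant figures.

P_shaft ≈ 68.3 kW

V = 4Q/(πD²) = 1.802 m/s; Re = 6.35×10^5; ε/D = 2.27×10^-4; f = 0.01527
h_f = f(L/D)V²/2g = 4.968 m
Total head H = z + h_f = 6.99 + 4.968 = 11.96 m
P_hyd = ρgQH = 1000·9.81·0.396·11.96 = 46.45 kW
P_shaft = P_hyd/η = 46.45/0.68 = 68.31 kW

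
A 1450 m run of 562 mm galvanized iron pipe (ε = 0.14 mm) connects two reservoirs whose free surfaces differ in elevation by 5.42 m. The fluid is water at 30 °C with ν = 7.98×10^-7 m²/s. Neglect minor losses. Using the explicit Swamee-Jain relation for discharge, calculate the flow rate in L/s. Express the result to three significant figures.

Swamee-Jain (Type II): Q = -0.965·√(gD⁵h_f/L)·ln[ε/(3.7D) + √(3.17ν²L/(gD³h_f))]
√(gD⁵h_f/L) = √(9.81·0.562⁵·5.42/1450) = 0.04534
ε/(3.7D) = 6.73×10^-5; √(3.17ν²L/(gD³h_f)) = 1.76×10^-5
Q = -0.965·0.04534·ln(8.494×10^-5) = 0.4101 m³/s
Check: V = 1.65 m/s, Re = 1.16×10^6, f = 0.01517, h_f = 5.45 m ≈ 5.42 m ✓

Q ≈ 410 L/s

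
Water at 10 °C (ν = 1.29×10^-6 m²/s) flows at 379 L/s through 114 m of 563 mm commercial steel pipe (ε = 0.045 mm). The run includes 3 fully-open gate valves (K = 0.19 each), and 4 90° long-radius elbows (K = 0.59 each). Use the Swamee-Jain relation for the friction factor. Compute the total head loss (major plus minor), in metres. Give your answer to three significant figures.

H_L ≈ 0.675 m

V = 4Q/(πD²) = 1.522 m/s; V²/2g = 0.1181 m
Re = 6.64×10^5, ε/D = 7.99×10^-5 → f = 0.01376 (Swamee-Jain)
Major: h_f = f(L/D)·V²/2g = 0.01376·202.5·0.1181 = 0.3291 m
Minor: ΣK = 2.93; h_m = ΣK·V²/2g = 0.3461 m
Total H_L = 0.3291 + 0.3461 = 0.6752 m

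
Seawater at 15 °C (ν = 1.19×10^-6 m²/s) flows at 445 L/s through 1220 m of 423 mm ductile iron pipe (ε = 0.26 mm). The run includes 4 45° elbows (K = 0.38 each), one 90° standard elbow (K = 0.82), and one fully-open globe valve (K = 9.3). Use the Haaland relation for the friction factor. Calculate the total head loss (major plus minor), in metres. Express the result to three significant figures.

H_L ≈ 32.3 m

V = 4Q/(πD²) = 3.167 m/s; V²/2g = 0.5111 m
Re = 1.13×10^6, ε/D = 6.15×10^-4 → f = 0.01787 (Haaland)
Major: h_f = f(L/D)·V²/2g = 0.01787·2884·0.5111 = 26.35 m
Minor: ΣK = 11.6; h_m = ΣK·V²/2g = 5.949 m
Total H_L = 26.35 + 5.949 = 32.29 m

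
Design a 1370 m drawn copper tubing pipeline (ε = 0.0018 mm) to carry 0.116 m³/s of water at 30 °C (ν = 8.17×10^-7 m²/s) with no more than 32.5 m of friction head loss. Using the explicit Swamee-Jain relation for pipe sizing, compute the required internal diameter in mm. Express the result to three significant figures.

Swamee-Jain (Type III): D = 0.66·[ε^1.25·(LQ²/(gh_f))^4.75 + ν·Q^9.4·(L/(gh_f))^5.2]^0.04
LQ²/(gh_f) = 0.05782; L/(gh_f) = 4.297
Term 1 = ε^1.25·(…)^4.75 = 8.69×10^-14; Term 2 = ν·Q^9.4·(…)^5.2 = 2.57×10^-12
D = 0.66·(8.69×10^-14 + 2.57×10^-12)^0.04 = 0.2273 m = 227 mm
Check: V = 2.86 m/s, Re = 7.95×10^5, f = 0.01224, h_f = 30.7 m ≈ 32.5 m ✓

D ≈ 227 mm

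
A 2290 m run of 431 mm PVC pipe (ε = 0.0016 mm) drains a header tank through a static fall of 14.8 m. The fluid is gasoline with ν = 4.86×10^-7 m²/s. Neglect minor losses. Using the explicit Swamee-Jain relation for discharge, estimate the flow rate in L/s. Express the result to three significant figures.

Q ≈ 333 L/s

Swamee-Jain (Type II): Q = -0.965·√(gD⁵h_f/L)·ln[ε/(3.7D) + √(3.17ν²L/(gD³h_f))]
√(gD⁵h_f/L) = √(9.81·0.431⁵·14.8/2290) = 0.03071
ε/(3.7D) = 1.00×10^-6; √(3.17ν²L/(gD³h_f)) = 1.21×10^-5
Q = -0.965·0.03071·ln(1.315×10^-5) = 0.3330 m³/s
Check: V = 2.28 m/s, Re = 2.02×10^6, f = 0.01049, h_f = 14.8 m ≈ 14.8 m ✓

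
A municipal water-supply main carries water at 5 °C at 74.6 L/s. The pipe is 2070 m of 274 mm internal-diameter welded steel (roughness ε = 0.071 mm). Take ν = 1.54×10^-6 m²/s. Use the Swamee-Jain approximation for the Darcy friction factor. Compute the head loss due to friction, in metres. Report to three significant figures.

V = 4Q/(πD²) = 4·0.0746/(π·0.274²) = 1.265 m/s
Re = VD/ν = 1.265·0.274/1.54×10^-6 = 2.25×10^5 → turbulent
ε/D = 0.071/274 = 2.59×10^-4
Swamee-Jain: f = 0.01729
h_f = f(L/D)V²/(2g) = 0.01729·(2070/0.274)·1.265²/(2·9.81) = 10.66 m

h_f ≈ 10.7 m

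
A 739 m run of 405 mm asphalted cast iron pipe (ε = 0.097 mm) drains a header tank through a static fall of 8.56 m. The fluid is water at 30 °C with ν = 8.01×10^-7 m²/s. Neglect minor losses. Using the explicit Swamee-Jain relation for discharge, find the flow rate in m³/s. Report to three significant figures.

Q ≈ 0.320 m³/s

Swamee-Jain (Type II): Q = -0.965·√(gD⁵h_f/L)·ln[ε/(3.7D) + √(3.17ν²L/(gD³h_f))]
√(gD⁵h_f/L) = √(9.81·0.405⁵·8.56/739) = 0.03519
ε/(3.7D) = 6.47×10^-5; √(3.17ν²L/(gD³h_f)) = 1.64×10^-5
Q = -0.965·0.03519·ln(8.115×10^-5) = 0.3198 m³/s
Check: V = 2.48 m/s, Re = 1.26×10^6, f = 0.01503, h_f = 8.61 m ≈ 8.56 m ✓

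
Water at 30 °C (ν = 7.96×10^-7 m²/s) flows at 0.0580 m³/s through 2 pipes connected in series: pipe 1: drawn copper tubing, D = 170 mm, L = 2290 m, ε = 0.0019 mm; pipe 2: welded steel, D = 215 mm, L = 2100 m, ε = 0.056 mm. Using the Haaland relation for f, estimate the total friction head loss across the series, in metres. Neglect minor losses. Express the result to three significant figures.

H ≈ 78.6 m

Pipe 1: V = 2.555 m/s, Re = 5.46×10^5, ε/D = 1.12×10^-5, f = 0.01300, h_1 = f(L/D)V²/2g = 58.26 m
Pipe 2: V = 1.598 m/s, Re = 4.32×10^5, ε/D = 2.60×10^-4, f = 0.01600, h_2 = f(L/D)V²/2g = 20.33 m
Series → Q common, losses add: H = Σh = 78.60 m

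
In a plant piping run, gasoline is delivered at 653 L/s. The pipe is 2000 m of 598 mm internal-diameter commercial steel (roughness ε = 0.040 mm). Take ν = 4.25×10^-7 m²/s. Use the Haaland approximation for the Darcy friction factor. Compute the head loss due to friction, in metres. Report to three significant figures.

V = 4Q/(πD²) = 4·0.653/(π·0.598²) = 2.325 m/s
Re = VD/ν = 2.325·0.598/4.25×10^-7 = 3.27×10^6 → turbulent
ε/D = 0.040/598 = 6.69×10^-5
Haaland: f = 0.01176
h_f = f(L/D)V²/(2g) = 0.01176·(2000/0.598)·2.325²/(2·9.81) = 10.84 m

h_f ≈ 10.8 m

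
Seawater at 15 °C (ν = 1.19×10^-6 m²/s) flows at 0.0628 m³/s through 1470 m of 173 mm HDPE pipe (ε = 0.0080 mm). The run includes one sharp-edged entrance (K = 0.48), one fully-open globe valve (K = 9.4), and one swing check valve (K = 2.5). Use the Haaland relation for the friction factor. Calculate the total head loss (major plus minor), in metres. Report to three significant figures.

V = 4Q/(πD²) = 2.672 m/s; V²/2g = 0.3638 m
Re = 3.88×10^5, ε/D = 4.62×10^-5 → f = 0.01415 (Haaland)
Major: h_f = f(L/D)·V²/2g = 0.01415·8497·0.3638 = 43.75 m
Minor: ΣK = 12.4; h_m = ΣK·V²/2g = 4.504 m
Total H_L = 43.75 + 4.504 = 48.25 m

H_L ≈ 48.2 m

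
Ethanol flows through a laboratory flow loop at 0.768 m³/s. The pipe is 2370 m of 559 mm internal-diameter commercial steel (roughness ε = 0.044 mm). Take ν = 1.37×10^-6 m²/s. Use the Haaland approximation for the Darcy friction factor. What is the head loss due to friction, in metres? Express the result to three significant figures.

h_f ≈ 26.9 m

V = 4Q/(πD²) = 4·0.768/(π·0.559²) = 3.129 m/s
Re = VD/ν = 3.129·0.559/1.37×10^-6 = 1.28×10^6 → turbulent
ε/D = 0.044/559 = 7.87×10^-5
Haaland: f = 0.01273
h_f = f(L/D)V²/(2g) = 0.01273·(2370/0.559)·3.129²/(2·9.81) = 26.94 m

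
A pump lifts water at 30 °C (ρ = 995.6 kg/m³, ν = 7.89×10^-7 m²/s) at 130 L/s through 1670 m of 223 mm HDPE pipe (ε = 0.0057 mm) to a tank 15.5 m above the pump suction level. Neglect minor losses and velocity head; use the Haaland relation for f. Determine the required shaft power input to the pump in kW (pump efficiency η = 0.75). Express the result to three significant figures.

P_shaft ≈ 113 kW

V = 4Q/(πD²) = 3.328 m/s; Re = 9.41×10^5; ε/D = 2.56×10^-5; f = 0.01217
h_f = f(L/D)V²/2g = 51.46 m
Total head H = z + h_f = 15.5 + 51.46 = 66.96 m
P_hyd = ρgQH = 995.6·9.81·0.130·66.96 = 85.02 kW
P_shaft = P_hyd/η = 85.02/0.75 = 113.4 kW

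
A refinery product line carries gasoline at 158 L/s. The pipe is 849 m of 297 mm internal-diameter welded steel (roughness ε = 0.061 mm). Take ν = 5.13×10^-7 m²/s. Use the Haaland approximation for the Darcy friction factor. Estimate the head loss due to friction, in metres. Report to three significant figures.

h_f ≈ 11.0 m

V = 4Q/(πD²) = 4·0.158/(π·0.297²) = 2.281 m/s
Re = VD/ν = 2.281·0.297/5.13×10^-7 = 1.32×10^6 → turbulent
ε/D = 0.061/297 = 2.05×10^-4
Haaland: f = 0.01447
h_f = f(L/D)V²/(2g) = 0.01447·(849/0.297)·2.281²/(2·9.81) = 10.97 m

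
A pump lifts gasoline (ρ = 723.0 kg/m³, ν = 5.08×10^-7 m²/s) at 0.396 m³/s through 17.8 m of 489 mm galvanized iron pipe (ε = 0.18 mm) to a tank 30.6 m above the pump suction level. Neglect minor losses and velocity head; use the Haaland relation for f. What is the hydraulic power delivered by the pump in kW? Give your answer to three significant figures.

V = 4Q/(πD²) = 2.109 m/s; Re = 2.03×10^6; ε/D = 3.68×10^-4; f = 0.01592
h_f = f(L/D)V²/2g = 0.1313 m
Total head H = z + h_f = 30.6 + 0.1313 = 30.73 m
P_hyd = ρgQH = 723.0·9.81·0.396·30.73 = 86.31 kW

P_hyd ≈ 86.3 kW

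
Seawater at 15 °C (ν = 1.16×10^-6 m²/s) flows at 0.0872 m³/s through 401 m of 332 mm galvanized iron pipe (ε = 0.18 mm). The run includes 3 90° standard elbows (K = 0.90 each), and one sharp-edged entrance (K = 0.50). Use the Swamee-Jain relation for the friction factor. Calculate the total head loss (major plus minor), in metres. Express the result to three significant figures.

H_L ≈ 1.33 m

V = 4Q/(πD²) = 1.007 m/s; V²/2g = 0.05171 m
Re = 2.88×10^5, ε/D = 5.42×10^-4 → f = 0.01862 (Swamee-Jain)
Major: h_f = f(L/D)·V²/2g = 0.01862·1208·0.05171 = 1.163 m
Minor: ΣK = 3.20; h_m = ΣK·V²/2g = 0.1655 m
Total H_L = 1.163 + 0.1655 = 1.328 m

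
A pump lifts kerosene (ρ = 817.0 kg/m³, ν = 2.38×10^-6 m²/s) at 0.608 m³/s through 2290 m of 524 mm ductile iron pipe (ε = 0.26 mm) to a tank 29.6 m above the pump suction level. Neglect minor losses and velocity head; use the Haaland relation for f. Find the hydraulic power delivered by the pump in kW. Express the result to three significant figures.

V = 4Q/(πD²) = 2.819 m/s; Re = 6.21×10^5; ε/D = 4.96×10^-4; f = 0.01740
h_f = f(L/D)V²/2g = 30.81 m
Total head H = z + h_f = 29.6 + 30.81 = 60.41 m
P_hyd = ρgQH = 817.0·9.81·0.608·60.41 = 294.4 kW

P_hyd ≈ 294 kW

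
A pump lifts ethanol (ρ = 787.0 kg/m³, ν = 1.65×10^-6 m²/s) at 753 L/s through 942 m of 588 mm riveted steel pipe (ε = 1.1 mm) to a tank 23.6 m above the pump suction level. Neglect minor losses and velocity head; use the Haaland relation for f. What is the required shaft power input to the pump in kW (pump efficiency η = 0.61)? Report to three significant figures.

V = 4Q/(πD²) = 2.773 m/s; Re = 9.88×10^5; ε/D = 0.00187; f = 0.02323
h_f = f(L/D)V²/2g = 14.58 m
Total head H = z + h_f = 23.6 + 14.58 = 38.18 m
P_hyd = ρgQH = 787.0·9.81·0.753·38.18 = 222.0 kW
P_shaft = P_hyd/η = 222.0/0.61 = 363.9 kW

P_shaft ≈ 364 kW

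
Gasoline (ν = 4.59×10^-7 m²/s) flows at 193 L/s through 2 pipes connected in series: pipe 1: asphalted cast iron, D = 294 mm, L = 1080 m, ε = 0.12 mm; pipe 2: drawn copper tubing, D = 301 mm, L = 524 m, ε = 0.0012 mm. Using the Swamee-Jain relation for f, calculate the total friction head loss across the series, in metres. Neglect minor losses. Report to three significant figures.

Pipe 1: V = 2.843 m/s, Re = 1.82×10^6, ε/D = 4.08×10^-4, f = 0.01637, h_1 = f(L/D)V²/2g = 24.77 m
Pipe 2: V = 2.712 m/s, Re = 1.78×10^6, ε/D = 3.99×10^-6, f = 0.01070, h_2 = f(L/D)V²/2g = 6.986 m
Series → Q common, losses add: H = Σh = 31.76 m

H ≈ 31.8 m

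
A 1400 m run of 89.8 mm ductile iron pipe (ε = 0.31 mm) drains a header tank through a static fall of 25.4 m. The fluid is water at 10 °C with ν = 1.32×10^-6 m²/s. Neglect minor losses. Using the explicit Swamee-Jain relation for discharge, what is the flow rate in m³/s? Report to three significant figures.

Swamee-Jain (Type II): Q = -0.965·√(gD⁵h_f/L)·ln[ε/(3.7D) + √(3.17ν²L/(gD³h_f))]
√(gD⁵h_f/L) = √(9.81·0.0898⁵·25.4/1400) = 0.001019
ε/(3.7D) = 9.33×10^-4; √(3.17ν²L/(gD³h_f)) = 2.07×10^-4
Q = -0.965·0.001019·ln(0.001140) = 0.006667 m³/s
Check: V = 1.05 m/s, Re = 7.16×10^4, f = 0.02914, h_f = 25.7 m ≈ 25.4 m ✓

Q ≈ 0.00667 m³/s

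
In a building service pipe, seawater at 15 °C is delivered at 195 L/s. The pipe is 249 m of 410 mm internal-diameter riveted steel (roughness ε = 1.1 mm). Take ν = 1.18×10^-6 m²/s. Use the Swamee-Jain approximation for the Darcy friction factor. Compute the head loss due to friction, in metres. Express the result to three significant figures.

h_f ≈ 1.74 m

V = 4Q/(πD²) = 4·0.195/(π·0.410²) = 1.477 m/s
Re = VD/ν = 1.477·0.410/1.18×10^-6 = 5.13×10^5 → turbulent
ε/D = 1.1/410 = 0.00268
Swamee-Jain: f = 0.02576
h_f = f(L/D)V²/(2g) = 0.02576·(249/0.410)·1.477²/(2·9.81) = 1.739 m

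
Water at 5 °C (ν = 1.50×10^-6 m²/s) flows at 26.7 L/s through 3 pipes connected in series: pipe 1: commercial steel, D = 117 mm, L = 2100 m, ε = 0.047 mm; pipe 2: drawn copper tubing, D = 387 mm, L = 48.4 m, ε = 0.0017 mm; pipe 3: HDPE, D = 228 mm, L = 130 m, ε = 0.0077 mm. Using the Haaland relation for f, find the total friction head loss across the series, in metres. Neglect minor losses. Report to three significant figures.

H ≈ 103 m

Pipe 1: V = 2.483 m/s, Re = 1.94×10^5, ε/D = 4.02×10^-4, f = 0.01816, h_1 = f(L/D)V²/2g = 102.5 m
Pipe 2: V = 0.2270 m/s, Re = 5.86×10^4, ε/D = 4.39×10^-6, f = 0.02001, h_2 = f(L/D)V²/2g = 0.006570 m
Pipe 3: V = 0.6540 m/s, Re = 9.94×10^4, ε/D = 3.38×10^-5, f = 0.01798, h_3 = f(L/D)V²/2g = 0.2235 m
Series → Q common, losses add: H = Σh = 102.7 m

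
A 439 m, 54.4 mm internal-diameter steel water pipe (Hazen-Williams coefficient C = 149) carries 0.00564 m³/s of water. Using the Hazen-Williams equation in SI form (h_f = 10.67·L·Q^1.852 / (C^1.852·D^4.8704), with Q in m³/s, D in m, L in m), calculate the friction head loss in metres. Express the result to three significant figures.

h_f ≈ 43.6 m

h_f = 10.67·439·0.00564^1.852 / (149^1.852·0.0544^4.8704) = 43.59 m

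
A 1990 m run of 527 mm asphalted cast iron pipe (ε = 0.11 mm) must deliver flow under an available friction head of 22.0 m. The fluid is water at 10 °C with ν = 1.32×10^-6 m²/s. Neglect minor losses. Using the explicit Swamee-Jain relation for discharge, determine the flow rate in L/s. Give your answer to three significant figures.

Q ≈ 609 L/s

Swamee-Jain (Type II): Q = -0.965·√(gD⁵h_f/L)·ln[ε/(3.7D) + √(3.17ν²L/(gD³h_f))]
√(gD⁵h_f/L) = √(9.81·0.527⁵·22.0/1990) = 0.06640
ε/(3.7D) = 5.64×10^-5; √(3.17ν²L/(gD³h_f)) = 1.87×10^-5
Q = -0.965·0.06640·ln(7.507×10^-5) = 0.6085 m³/s
Check: V = 2.79 m/s, Re = 1.11×10^6, f = 0.01478, h_f = 22.1 m ≈ 22.0 m ✓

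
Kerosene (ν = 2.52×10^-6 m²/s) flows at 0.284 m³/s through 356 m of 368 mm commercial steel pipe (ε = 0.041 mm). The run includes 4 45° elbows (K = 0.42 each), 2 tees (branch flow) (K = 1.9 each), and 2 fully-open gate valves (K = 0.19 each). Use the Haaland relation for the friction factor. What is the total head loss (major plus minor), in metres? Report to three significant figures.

H_L ≈ 7.34 m

V = 4Q/(πD²) = 2.670 m/s; V²/2g = 0.3634 m
Re = 3.90×10^5, ε/D = 1.11×10^-4 → f = 0.01482 (Haaland)
Major: h_f = f(L/D)·V²/2g = 0.01482·967.4·0.3634 = 5.208 m
Minor: ΣK = 5.86; h_m = ΣK·V²/2g = 2.129 m
Total H_L = 5.208 + 2.129 = 7.338 m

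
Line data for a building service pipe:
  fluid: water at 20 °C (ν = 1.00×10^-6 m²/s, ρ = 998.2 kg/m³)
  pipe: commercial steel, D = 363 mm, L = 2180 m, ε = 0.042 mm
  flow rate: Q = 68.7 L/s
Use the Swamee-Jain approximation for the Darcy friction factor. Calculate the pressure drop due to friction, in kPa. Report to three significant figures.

Δp ≈ 21.2 kPa

V = 4Q/(πD²) = 4·0.0687/(π·0.363²) = 0.6638 m/s
Re = VD/ν = 0.6638·0.363/1.00×10^-6 = 2.41×10^5 → turbulent
ε/D = 0.042/363 = 1.16×10^-4
Swamee-Jain: f = 0.01606
h_f = f(L/D)V²/(2g) = 0.01606·(2180/0.363)·0.6638²/(2·9.81) = 2.167 m
Δp = ρg·h_f = 998.2·9.81·2.167 = 21.22 kPa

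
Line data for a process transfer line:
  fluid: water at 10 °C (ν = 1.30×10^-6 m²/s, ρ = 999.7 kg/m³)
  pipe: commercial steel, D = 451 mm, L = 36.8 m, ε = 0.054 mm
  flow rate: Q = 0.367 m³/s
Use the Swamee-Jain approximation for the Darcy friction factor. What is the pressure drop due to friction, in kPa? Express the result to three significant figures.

Δp ≈ 3.02 kPa

V = 4Q/(πD²) = 4·0.367/(π·0.451²) = 2.297 m/s
Re = VD/ν = 2.297·0.451/1.30×10^-6 = 7.97×10^5 → turbulent
ε/D = 0.054/451 = 1.20×10^-4
Swamee-Jain: f = 0.01404
h_f = f(L/D)V²/(2g) = 0.01404·(36.8/0.451)·2.297²/(2·9.81) = 0.3083 m
Δp = ρg·h_f = 999.7·9.81·0.3083 = 3.023 kPa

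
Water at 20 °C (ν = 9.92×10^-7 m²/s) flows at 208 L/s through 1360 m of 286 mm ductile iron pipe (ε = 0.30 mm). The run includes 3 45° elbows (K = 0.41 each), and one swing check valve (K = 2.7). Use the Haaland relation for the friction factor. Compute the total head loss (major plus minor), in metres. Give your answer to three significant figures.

H_L ≈ 53.4 m

V = 4Q/(πD²) = 3.238 m/s; V²/2g = 0.5343 m
Re = 9.33×10^5, ε/D = 0.00105 → f = 0.02018 (Haaland)
Major: h_f = f(L/D)·V²/2g = 0.02018·4755·0.5343 = 51.27 m
Minor: ΣK = 3.93; h_m = ΣK·V²/2g = 2.100 m
Total H_L = 51.27 + 2.100 = 53.37 m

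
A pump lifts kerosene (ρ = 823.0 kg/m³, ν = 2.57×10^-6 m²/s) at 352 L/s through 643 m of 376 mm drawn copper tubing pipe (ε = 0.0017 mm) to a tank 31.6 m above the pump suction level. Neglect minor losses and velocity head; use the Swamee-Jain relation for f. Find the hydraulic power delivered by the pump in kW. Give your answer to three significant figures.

V = 4Q/(πD²) = 3.170 m/s; Re = 4.64×10^5; ε/D = 4.52×10^-6; f = 0.01334
h_f = f(L/D)V²/2g = 11.68 m
Total head H = z + h_f = 31.6 + 11.68 = 43.28 m
P_hyd = ρgQH = 823.0·9.81·0.352·43.28 = 123.0 kW

P_hyd ≈ 123 kW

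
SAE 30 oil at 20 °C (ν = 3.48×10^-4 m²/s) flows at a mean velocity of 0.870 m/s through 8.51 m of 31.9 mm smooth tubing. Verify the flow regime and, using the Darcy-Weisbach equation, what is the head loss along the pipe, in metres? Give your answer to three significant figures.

h_f ≈ 8.26 m

Re = VD/ν = 0.870·0.03190/3.48×10^-4 = 79.7 → laminar (Re < 2300)
f = 64/Re = 0.8025
h_f = f(L/D)V²/(2g) = 0.8025·(8.51/0.03190)·0.870²/(2·9.81) = 8.259 m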